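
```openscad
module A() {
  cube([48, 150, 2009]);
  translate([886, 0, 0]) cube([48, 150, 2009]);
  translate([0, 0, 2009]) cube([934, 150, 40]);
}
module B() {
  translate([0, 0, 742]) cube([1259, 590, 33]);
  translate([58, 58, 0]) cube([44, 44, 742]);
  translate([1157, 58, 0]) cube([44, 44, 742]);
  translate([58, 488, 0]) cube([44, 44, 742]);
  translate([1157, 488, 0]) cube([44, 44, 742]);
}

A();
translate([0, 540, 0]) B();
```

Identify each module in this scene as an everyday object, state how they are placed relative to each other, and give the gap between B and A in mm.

A is a door frame. B is a table. The table is on the floor beside the door frame on its +y side. The gap between the table and the door frame is 390 mm.

The table's nearest face is 390 mm from the door frame's +y face.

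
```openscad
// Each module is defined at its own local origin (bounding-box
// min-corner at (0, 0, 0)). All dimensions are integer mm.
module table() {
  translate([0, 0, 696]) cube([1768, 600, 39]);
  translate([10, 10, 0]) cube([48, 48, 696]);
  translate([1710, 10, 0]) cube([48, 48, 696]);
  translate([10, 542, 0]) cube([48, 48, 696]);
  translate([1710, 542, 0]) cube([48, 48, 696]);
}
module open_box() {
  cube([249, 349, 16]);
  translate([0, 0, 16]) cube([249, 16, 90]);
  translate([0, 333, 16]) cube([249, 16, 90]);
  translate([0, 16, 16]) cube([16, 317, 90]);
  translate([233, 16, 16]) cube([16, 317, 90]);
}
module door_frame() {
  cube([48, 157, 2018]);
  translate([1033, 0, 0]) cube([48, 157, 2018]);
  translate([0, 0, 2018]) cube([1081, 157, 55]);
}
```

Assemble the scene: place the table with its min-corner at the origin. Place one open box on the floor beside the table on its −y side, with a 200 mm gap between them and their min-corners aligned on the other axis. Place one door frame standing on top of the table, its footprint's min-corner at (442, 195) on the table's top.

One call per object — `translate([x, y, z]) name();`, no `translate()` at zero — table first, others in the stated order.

table();
translate([0, -549, 0]) open_box();
translate([442, 195, 735]) door_frame();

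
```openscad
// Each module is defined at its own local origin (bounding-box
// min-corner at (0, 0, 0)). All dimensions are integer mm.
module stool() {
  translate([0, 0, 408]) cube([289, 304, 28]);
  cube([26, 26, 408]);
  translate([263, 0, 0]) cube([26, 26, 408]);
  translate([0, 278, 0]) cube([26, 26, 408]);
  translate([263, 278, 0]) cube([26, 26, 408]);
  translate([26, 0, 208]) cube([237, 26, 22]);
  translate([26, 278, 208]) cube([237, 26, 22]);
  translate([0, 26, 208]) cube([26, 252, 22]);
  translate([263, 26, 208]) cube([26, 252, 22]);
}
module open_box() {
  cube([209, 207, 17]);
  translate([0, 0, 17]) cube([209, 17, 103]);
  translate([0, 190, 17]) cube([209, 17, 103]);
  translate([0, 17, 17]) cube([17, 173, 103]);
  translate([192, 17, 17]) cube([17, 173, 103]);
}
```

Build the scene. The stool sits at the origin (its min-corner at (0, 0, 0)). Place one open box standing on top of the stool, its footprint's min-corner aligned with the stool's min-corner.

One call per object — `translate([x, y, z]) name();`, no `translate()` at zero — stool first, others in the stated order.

stool();
translate([0, 0, 436]) open_box();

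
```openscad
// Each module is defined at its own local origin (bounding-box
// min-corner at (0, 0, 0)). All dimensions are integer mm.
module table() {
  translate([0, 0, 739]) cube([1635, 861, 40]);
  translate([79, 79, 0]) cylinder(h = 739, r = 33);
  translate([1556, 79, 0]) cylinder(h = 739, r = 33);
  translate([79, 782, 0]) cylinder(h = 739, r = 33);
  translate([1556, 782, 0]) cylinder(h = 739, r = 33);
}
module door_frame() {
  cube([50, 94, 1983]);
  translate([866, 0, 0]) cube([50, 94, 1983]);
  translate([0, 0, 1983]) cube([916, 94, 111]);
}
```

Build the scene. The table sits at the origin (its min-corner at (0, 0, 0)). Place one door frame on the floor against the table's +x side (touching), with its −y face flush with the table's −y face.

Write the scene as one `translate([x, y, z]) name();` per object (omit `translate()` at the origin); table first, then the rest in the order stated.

table();
translate([1635, 0, 0]) door_frame();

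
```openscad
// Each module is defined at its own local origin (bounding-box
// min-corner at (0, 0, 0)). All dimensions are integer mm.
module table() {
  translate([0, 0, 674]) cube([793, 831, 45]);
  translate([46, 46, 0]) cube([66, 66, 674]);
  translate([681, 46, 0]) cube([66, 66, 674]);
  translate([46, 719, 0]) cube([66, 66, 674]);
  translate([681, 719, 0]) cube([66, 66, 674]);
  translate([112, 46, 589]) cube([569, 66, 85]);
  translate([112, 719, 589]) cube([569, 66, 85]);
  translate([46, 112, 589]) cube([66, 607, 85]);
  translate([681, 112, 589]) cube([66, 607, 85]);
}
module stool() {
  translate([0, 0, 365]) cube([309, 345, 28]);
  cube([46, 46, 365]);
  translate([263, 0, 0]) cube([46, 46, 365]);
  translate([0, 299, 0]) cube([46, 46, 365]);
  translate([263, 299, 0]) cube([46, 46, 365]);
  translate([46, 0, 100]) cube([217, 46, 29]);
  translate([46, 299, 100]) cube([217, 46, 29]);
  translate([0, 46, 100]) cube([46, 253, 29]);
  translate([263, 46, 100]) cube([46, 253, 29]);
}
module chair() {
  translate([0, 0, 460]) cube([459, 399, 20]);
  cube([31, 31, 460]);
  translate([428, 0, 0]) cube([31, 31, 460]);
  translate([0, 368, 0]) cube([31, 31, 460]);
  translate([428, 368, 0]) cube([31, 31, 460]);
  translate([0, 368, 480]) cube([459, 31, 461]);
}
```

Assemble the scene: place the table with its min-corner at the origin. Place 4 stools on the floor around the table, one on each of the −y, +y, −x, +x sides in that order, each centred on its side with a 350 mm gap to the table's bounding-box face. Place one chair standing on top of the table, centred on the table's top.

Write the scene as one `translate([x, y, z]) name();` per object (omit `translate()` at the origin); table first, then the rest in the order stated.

table();
translate([242, -695, 0]) stool();
translate([242, 1181, 0]) stool();
translate([-659, 243, 0]) stool();
translate([1143, 243, 0]) stool();
translate([167, 216, 719]) chair();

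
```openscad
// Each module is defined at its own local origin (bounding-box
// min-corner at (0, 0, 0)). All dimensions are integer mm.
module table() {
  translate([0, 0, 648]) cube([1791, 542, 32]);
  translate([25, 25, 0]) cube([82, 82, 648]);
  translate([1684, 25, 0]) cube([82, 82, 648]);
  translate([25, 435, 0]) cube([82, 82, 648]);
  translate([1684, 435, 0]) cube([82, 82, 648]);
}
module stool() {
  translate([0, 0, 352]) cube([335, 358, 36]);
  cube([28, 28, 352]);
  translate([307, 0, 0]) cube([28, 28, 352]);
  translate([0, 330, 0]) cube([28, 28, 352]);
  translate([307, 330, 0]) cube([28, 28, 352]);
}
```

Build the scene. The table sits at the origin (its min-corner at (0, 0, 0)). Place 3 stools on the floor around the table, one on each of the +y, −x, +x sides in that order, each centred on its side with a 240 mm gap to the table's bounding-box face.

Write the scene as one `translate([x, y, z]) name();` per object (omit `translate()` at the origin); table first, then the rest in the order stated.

table();
translate([728, 782, 0]) stool();
translate([-575, 92, 0]) stool();
translate([2031, 92, 0]) stool();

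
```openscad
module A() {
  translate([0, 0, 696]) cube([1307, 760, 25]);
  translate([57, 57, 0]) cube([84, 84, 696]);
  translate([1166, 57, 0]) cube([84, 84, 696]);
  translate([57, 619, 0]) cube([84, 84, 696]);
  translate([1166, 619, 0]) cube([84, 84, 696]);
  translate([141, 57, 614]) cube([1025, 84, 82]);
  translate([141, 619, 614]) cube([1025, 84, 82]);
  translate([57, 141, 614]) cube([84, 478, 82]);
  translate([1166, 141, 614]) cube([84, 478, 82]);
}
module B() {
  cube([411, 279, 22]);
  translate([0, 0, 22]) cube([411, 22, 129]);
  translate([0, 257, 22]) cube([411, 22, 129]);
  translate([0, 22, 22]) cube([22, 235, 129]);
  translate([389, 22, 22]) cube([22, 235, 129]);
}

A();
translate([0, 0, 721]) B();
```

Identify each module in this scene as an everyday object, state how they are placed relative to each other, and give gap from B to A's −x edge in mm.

The open box's min-x is at 0; the table's min-x is 0; gap = 0 mm.

A is a table. B is an open box. The open box is on top of the table. The gap from the open box to the table's −x edge is 0 mm.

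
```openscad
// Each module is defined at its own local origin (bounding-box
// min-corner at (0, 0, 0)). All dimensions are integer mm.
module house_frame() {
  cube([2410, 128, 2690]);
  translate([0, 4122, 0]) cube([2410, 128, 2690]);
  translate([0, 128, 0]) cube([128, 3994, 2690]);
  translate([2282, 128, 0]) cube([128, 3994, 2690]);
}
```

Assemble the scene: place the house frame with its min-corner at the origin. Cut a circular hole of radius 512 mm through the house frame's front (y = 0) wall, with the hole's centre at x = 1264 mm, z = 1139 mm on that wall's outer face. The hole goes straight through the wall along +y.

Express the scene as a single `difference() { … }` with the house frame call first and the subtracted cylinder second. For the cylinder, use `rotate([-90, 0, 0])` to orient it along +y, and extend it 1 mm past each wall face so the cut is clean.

difference() {
  house_frame();
  translate([1264, -1, 1139]) rotate([-90, 0, 0]) cylinder(h = 130, r = 512);
}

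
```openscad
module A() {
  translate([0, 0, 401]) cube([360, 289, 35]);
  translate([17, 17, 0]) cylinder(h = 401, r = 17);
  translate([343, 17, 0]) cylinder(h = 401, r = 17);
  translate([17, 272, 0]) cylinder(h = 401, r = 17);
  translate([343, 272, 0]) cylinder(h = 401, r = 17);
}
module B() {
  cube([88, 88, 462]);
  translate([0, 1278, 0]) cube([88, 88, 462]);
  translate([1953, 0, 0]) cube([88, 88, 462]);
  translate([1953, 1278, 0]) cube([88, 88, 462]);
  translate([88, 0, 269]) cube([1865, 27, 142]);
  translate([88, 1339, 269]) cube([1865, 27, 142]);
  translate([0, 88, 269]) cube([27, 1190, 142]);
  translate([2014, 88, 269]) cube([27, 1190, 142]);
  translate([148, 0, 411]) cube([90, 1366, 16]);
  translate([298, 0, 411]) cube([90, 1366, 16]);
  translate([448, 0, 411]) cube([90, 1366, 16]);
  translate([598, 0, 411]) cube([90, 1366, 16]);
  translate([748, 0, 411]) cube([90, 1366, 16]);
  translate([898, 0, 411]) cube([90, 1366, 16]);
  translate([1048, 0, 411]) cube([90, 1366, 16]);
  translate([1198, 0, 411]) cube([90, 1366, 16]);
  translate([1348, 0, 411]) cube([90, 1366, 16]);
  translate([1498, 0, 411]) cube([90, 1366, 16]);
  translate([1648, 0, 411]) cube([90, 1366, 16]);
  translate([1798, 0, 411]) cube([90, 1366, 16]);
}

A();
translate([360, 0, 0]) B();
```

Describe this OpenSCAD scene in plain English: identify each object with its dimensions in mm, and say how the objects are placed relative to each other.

A is a four-legged stool. The seat is a 360×289×35 mm slab whose top surface is at z = 436 mm; four round legs, each 34 mm in diameter, run from the floor (z = 0) to the underside of the seat, each leg's axis is inset half a diameter from the nearest pair of seat edges (so the leg's bounding box is flush with the corner).

B is a bed frame 2041 mm long (x) by 1366 mm wide (y). Four 88×88 mm corner posts, 462 mm tall, at the corners of the footprint. Four rails of 27 mm thickness and 142 mm height run between adjacent posts with their undersides at z = 269 mm, their outer faces flush with the outside of the frame (the two x-running rails run between the posts' inner faces; the two y-running rails run between the posts' inner faces). 12 slats, each 90 mm wide (x) and 16 mm thick, lie across the top of the two x-running rails, running the full 1366 mm width of the frame in y; the slats are evenly spaced along x between the inner faces of the end posts with equal gaps (rounded down to the nearest mm) at the −x end and between each pair — any rounding remainder accumulates at the +x end.

The bed frame is against the stool's +x side, with their −y faces flush.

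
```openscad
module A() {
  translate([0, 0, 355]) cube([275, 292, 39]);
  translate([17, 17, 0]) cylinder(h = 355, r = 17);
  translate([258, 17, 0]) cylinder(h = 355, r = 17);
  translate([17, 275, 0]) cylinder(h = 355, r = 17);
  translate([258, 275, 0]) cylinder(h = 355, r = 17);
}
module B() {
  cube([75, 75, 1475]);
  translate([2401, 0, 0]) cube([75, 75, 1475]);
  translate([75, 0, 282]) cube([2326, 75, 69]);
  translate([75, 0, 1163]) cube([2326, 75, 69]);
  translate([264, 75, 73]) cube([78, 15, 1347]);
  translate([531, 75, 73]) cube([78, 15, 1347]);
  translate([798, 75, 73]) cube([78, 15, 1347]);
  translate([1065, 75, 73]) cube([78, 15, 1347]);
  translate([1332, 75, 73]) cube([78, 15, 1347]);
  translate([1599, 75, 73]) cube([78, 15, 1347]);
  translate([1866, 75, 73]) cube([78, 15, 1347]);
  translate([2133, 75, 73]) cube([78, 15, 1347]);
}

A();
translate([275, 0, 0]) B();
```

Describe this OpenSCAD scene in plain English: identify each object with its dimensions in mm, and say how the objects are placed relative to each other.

A is a four-legged stool. The seat is 275×292 mm, 39 mm thick, top at z = 394 mm. It stands on four round legs, each 34 mm in diameter, from z = 0 to the seat underside, each leg's axis is inset half a diameter from the nearest pair of seat edges (so the leg's bounding box is flush with the corner).

B is a fence section. Two 75×75 mm posts, 1475 mm tall, stand on the floor with a clear span of 2326 mm between their inner faces. Two horizontal rails of 75×69 mm section span the gap between the posts with their undersides at z = 282 mm and z = 1163 mm, flush with the posts' −y face. 8 pickets, each 78 mm wide, 15 mm thick and 1347 mm tall, are fixed to the +y face of the rails with their bottoms at z = 73 mm, evenly spaced across the span with equal gaps (rounded down to the nearest mm) at the −x end and between each pair — any rounding remainder accumulates at the +x end.

The fence section is against the stool's +x side, with their −y faces flush.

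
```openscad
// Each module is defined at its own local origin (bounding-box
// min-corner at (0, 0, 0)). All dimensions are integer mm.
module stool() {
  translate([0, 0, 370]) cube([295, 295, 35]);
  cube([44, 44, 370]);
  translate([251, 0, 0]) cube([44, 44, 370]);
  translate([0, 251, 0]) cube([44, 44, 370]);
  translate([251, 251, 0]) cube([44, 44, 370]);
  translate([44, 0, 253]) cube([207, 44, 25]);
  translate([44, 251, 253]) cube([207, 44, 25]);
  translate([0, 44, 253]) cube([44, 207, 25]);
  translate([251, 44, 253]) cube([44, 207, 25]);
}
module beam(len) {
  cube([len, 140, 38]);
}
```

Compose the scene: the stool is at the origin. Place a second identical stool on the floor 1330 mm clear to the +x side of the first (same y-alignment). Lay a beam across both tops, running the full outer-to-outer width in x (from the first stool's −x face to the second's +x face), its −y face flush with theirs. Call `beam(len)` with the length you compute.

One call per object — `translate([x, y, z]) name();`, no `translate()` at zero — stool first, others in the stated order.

stool();
translate([1625, 0, 0]) stool();
translate([0, 0, 405]) beam(1920);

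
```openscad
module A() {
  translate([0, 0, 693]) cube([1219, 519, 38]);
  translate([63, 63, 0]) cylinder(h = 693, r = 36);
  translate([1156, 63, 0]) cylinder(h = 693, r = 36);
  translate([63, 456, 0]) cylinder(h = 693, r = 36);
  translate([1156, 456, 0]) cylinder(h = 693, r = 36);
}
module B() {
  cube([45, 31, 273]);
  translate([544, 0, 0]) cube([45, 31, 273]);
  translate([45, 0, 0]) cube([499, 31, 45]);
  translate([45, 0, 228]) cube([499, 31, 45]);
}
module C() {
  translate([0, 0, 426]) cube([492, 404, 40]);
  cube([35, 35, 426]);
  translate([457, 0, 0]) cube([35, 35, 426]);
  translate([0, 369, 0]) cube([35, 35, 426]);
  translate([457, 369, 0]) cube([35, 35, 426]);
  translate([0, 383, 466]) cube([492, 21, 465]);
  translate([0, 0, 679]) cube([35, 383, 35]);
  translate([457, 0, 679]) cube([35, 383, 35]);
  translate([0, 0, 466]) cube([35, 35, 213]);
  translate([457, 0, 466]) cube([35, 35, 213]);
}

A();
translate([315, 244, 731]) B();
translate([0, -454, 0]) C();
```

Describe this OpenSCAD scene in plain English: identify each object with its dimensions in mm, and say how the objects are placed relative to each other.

A is a table with a 1219×519 mm rectangular top, 38 mm thick, top surface at z = 731 mm, supported by four round legs of 72 mm diameter, each leg's bounding box inset 27 mm from the nearest pair of top edges, running from the floor.

B is a picture frame with a 499×183 mm rectangular opening (x by z) and a uniform 45 mm border on every side. Frame depth is 31 mm along y. It is built from two vertical stiles running the full outside height and two horizontal rails spanning the gap between the stiles.

C is a chair: 492×404 mm seat, 40 mm thick, top at z = 466 mm, on four 35 mm square corner legs flush with the seat edges. A 21 mm thick backrest slab spans the full seat width, extending 465 mm above the seat top, its back face flush with the seat's +y edge. Two armrests of 35×35 mm section run along each side from the seat's front edge to the front of the backrest, top faces 248 mm above the seat top and outer faces flush with the seat's x-edges; a 35×35 mm post under the front of each armrest stands on the seat at the front corner.

The picture frame is on top of the table, centred. The chair is on the floor beside the table on its −y side.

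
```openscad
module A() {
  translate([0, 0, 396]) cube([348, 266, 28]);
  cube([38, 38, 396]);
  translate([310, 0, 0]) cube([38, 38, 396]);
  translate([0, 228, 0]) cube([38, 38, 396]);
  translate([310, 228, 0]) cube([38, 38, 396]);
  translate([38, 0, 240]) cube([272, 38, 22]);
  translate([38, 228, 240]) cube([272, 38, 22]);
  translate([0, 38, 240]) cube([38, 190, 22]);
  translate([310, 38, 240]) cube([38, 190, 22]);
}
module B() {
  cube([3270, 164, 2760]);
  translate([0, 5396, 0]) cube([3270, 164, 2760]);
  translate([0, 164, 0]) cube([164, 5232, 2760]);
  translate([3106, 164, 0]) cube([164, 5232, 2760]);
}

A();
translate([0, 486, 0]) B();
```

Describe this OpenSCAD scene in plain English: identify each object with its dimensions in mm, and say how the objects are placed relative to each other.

A is a simple wooden stool: a rectangular seat 348 mm (x) by 266 mm (y), 28 mm thick, top face at z = 424 mm, on four square legs, each 38×38 mm in cross-section. The legs rest on z = 0, each flush with a corner of the seat. Four stretchers, 38 mm wide and 22 mm tall, connect adjacent legs with their undersides at z = 240 mm, each running between the inner faces of the legs it joins and aligned with the legs' outer faces on the other axis.

B is a box-shaped house frame (walls only): outside footprint 3270×5560 mm, wall height 2760 mm, wall thickness 164 mm. The two y-facing walls run the full x-width; the two x-facing walls fit between the inner faces of the y-facing walls.

The house frame is on the floor beside the stool on its +y side.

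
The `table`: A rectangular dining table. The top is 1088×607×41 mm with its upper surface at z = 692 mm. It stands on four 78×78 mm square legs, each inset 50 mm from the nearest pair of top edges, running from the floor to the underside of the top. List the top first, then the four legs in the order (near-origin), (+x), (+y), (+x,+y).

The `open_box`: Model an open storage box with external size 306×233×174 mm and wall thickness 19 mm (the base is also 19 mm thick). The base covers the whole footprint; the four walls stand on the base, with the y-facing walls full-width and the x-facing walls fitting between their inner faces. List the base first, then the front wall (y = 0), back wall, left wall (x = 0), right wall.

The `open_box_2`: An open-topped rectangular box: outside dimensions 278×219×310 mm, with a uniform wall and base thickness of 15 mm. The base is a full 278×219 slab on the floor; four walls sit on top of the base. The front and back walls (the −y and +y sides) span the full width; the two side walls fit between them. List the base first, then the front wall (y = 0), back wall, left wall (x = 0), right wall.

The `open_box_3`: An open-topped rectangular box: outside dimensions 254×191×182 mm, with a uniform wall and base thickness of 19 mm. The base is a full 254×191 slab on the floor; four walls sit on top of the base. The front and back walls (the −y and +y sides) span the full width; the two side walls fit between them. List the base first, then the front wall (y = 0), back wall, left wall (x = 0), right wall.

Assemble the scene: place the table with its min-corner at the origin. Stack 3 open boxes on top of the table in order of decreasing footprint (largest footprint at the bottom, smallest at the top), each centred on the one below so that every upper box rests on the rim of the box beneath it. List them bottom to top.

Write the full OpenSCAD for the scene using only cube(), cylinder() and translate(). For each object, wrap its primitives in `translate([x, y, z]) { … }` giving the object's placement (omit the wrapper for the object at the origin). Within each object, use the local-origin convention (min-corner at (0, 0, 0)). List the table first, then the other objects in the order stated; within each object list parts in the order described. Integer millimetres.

translate([0, 0, 651]) cube([1088, 607, 41]);
translate([50, 50, 0]) cube([78, 78, 651]);
translate([960, 50, 0]) cube([78, 78, 651]);
translate([50, 479, 0]) cube([78, 78, 651]);
translate([960, 479, 0]) cube([78, 78, 651]);
translate([391, 187, 692]) {
  cube([306, 233, 19]);
  translate([0, 0, 19]) cube([306, 19, 155]);
  translate([0, 214, 19]) cube([306, 19, 155]);
  translate([0, 19, 19]) cube([19, 195, 155]);
  translate([287, 19, 19]) cube([19, 195, 155]);
}
translate([405, 194, 866]) {
  cube([278, 219, 15]);
  translate([0, 0, 15]) cube([278, 15, 295]);
  translate([0, 204, 15]) cube([278, 15, 295]);
  translate([0, 15, 15]) cube([15, 189, 295]);
  translate([263, 15, 15]) cube([15, 189, 295]);
}
translate([417, 208, 1176]) {
  cube([254, 191, 19]);
  translate([0, 0, 19]) cube([254, 19, 163]);
  translate([0, 172, 19]) cube([254, 19, 163]);
  translate([0, 19, 19]) cube([19, 153, 163]);
  translate([235, 19, 19]) cube([19, 153, 163]);
}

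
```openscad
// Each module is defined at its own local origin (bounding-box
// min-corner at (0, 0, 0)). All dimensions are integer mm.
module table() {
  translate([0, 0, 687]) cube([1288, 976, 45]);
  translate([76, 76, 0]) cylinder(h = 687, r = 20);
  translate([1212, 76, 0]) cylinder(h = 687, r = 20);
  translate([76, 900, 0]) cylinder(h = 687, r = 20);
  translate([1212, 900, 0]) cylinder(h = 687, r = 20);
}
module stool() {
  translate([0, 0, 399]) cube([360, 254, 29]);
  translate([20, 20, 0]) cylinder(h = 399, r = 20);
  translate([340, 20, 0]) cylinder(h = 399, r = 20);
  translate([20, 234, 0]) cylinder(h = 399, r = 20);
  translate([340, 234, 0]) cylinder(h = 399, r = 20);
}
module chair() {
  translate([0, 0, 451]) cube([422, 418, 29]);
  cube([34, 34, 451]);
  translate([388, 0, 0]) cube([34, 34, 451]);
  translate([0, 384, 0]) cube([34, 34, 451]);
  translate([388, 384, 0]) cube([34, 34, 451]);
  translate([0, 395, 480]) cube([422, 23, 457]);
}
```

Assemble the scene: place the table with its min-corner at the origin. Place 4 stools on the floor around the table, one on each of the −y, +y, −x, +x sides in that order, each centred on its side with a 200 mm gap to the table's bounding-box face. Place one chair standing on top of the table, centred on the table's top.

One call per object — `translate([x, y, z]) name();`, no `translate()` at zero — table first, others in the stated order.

table();
translate([464, -454, 0]) stool();
translate([464, 1176, 0]) stool();
translate([-560, 361, 0]) stool();
translate([1488, 361, 0]) stool();
translate([433, 279, 732]) chair();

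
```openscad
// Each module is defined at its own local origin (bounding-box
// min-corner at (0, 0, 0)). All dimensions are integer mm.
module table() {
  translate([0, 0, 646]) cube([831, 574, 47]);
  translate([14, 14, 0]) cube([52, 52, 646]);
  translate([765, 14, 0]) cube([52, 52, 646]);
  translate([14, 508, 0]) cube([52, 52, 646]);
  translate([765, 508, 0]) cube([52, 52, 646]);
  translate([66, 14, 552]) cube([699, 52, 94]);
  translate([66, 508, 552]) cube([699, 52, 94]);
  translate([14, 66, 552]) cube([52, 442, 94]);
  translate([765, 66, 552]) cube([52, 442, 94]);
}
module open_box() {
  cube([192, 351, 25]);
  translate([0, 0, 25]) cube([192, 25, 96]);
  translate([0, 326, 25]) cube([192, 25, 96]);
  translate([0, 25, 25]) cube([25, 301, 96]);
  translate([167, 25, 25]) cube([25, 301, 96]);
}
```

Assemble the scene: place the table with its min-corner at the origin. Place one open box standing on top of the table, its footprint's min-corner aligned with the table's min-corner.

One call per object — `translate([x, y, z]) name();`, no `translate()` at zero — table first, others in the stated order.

table();
translate([0, 0, 693]) open_box();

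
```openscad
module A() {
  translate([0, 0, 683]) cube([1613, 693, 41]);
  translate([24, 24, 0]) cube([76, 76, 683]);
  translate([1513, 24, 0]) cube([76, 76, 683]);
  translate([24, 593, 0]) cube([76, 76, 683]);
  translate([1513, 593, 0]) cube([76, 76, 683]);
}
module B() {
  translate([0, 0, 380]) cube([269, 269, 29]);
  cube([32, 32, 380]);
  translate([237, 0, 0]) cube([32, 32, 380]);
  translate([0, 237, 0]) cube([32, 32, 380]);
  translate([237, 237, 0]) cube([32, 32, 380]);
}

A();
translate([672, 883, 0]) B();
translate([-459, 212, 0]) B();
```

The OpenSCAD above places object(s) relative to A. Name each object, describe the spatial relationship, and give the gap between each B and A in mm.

Each stool's nearest face is 190 mm from the table's bounding box.

A is a table. B is a stool. Two stools sit around the table at the +y, −x sides. The gap between each stool and the table is 190 mm.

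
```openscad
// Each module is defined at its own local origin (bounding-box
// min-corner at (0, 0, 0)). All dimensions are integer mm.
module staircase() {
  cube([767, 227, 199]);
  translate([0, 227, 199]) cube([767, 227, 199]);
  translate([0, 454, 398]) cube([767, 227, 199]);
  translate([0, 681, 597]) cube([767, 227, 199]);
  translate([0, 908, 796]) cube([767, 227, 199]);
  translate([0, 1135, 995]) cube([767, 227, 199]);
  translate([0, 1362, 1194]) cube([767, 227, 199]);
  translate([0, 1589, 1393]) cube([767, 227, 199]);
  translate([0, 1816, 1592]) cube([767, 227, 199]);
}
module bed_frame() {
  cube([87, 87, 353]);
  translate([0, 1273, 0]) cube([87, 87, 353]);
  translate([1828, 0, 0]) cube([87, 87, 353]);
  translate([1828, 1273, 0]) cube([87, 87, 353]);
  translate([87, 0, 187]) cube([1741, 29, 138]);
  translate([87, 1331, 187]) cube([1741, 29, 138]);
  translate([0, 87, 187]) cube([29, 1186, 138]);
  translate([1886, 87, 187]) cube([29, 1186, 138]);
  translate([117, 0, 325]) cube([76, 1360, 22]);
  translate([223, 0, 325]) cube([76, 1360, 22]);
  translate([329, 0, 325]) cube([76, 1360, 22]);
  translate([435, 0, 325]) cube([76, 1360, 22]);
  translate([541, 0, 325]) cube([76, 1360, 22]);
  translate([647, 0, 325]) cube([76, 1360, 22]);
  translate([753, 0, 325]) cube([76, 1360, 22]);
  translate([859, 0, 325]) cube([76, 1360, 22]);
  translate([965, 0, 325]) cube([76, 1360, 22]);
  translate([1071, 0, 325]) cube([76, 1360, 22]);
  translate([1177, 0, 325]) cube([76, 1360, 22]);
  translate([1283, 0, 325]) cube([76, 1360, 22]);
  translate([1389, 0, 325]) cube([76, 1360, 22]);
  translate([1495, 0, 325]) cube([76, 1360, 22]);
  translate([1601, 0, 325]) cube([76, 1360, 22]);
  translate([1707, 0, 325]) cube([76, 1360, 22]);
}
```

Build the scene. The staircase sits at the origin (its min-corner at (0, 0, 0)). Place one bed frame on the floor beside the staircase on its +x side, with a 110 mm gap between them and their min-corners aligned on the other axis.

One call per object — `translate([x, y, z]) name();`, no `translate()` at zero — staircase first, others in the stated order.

staircase();
translate([877, 0, 0]) bed_frame();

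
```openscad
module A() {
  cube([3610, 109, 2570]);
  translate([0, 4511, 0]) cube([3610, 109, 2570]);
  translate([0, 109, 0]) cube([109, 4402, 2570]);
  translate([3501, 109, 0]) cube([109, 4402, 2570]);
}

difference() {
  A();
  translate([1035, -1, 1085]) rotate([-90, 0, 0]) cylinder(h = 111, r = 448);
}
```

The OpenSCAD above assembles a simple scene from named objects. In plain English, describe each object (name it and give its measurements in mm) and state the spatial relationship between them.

A is a box-shaped house frame (walls only): outside footprint 3610×4620 mm, wall height 2570 mm, wall thickness 109 mm. The two y-facing walls run the full x-width; the two x-facing walls fit between the inner faces of the y-facing walls.

The house frame has a circular hole of radius 448 mm through its front wall, centred at (x = 1035, z = 1085).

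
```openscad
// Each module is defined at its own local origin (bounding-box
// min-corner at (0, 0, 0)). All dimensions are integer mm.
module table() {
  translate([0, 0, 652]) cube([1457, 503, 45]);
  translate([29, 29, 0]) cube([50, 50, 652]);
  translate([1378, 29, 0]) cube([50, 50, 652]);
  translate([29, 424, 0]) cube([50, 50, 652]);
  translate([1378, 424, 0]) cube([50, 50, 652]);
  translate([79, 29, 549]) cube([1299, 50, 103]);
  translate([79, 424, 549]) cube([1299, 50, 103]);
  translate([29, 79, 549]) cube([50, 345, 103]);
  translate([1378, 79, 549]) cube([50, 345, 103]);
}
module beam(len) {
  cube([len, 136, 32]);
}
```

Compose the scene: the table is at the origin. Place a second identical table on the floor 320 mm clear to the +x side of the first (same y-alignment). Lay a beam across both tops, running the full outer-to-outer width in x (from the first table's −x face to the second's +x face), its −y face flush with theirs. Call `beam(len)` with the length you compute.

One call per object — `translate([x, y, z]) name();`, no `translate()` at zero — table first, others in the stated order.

table();
translate([1777, 0, 0]) table();
translate([0, 0, 697]) beam(3234);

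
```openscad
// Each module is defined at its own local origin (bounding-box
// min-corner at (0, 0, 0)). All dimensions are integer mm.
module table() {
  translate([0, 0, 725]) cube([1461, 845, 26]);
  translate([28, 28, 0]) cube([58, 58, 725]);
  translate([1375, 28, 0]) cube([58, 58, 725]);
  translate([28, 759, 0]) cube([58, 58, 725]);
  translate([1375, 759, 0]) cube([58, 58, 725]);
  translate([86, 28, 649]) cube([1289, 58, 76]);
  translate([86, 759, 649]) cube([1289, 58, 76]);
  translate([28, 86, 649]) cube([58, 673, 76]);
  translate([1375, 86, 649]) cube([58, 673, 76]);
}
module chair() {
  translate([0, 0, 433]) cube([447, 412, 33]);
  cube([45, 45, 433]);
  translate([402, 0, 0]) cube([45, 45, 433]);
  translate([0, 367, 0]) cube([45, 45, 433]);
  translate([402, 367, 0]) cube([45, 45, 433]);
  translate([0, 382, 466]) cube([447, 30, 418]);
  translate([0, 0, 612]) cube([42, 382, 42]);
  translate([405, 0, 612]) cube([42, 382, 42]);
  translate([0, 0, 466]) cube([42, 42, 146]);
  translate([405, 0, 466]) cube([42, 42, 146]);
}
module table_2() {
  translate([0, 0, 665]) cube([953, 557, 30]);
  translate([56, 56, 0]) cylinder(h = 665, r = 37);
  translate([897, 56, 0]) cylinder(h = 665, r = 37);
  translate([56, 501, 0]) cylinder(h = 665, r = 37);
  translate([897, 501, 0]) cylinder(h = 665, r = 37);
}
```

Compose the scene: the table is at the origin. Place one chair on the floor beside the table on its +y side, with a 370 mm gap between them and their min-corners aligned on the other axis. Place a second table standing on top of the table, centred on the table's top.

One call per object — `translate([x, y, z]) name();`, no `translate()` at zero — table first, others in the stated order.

table();
translate([0, 1215, 0]) chair();
translate([254, 144, 751]) table_2();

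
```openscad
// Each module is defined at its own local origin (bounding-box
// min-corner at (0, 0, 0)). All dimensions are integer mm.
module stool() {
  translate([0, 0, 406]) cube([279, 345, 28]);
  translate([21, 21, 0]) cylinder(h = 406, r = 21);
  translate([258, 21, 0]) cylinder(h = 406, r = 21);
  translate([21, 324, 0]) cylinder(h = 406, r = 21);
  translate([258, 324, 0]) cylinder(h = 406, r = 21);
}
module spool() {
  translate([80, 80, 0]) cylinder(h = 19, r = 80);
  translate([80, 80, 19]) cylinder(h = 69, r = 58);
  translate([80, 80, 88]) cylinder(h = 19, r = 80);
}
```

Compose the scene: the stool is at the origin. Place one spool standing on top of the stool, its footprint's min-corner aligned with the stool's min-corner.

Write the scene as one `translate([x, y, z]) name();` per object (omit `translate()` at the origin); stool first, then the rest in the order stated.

stool();
translate([0, 0, 434]) spool();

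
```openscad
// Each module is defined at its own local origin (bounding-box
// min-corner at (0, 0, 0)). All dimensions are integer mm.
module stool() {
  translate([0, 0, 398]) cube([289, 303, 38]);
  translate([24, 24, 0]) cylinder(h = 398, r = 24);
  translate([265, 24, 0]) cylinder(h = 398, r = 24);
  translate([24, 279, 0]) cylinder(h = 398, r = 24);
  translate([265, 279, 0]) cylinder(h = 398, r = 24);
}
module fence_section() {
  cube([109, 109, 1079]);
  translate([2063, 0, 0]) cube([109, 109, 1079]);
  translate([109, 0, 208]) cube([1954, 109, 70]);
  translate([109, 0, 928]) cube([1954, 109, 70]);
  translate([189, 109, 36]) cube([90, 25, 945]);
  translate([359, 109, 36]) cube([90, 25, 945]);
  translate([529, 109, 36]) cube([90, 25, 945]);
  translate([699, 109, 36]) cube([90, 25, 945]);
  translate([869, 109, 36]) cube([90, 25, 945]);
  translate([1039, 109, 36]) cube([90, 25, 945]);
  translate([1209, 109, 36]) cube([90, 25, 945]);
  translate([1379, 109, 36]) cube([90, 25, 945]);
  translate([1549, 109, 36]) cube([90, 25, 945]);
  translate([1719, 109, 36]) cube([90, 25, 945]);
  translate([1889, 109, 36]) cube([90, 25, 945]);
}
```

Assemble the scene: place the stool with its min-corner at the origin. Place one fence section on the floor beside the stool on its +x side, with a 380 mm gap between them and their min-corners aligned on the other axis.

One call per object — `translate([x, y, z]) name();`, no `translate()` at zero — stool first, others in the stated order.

stool();
translate([669, 0, 0]) fence_section();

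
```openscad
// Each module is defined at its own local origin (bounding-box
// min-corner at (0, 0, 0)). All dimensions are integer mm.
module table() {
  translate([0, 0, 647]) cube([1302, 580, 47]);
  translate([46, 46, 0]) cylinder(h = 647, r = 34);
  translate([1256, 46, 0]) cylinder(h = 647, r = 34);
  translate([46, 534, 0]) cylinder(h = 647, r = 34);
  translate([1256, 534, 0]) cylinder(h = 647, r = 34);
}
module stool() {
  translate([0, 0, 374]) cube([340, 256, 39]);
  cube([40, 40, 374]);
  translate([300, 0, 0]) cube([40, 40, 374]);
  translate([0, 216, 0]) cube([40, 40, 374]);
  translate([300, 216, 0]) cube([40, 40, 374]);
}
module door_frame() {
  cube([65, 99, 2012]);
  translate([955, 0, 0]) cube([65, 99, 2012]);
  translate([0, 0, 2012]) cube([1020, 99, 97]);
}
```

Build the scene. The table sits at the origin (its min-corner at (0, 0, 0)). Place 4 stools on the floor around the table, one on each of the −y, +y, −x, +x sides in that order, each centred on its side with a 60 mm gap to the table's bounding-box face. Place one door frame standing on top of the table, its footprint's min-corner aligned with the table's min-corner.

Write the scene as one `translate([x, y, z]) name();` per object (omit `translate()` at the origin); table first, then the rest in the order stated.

table();
translate([481, -316, 0]) stool();
translate([481, 640, 0]) stool();
translate([-400, 162, 0]) stool();
translate([1362, 162, 0]) stool();
translate([0, 0, 694]) door_frame();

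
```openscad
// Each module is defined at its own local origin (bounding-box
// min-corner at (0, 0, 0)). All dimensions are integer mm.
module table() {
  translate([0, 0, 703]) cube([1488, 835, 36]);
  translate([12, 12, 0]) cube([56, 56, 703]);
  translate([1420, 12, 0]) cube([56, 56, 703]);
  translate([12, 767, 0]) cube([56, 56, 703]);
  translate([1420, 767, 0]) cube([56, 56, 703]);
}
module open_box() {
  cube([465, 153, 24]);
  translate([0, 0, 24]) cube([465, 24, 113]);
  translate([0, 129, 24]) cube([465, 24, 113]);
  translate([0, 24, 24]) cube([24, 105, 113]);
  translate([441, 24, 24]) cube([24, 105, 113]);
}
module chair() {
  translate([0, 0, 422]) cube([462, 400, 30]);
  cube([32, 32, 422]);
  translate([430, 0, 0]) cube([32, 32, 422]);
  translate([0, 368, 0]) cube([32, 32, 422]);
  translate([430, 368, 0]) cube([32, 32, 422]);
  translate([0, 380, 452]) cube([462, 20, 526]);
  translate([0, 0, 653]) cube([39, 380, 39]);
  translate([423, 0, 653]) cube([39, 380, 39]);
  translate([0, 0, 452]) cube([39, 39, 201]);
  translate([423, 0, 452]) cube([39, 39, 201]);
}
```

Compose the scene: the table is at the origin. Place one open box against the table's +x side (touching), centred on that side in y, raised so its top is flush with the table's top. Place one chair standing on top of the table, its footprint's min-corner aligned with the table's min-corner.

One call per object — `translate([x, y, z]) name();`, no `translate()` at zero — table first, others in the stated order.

table();
translate([1488, 341, 602]) open_box();
translate([0, 0, 739]) chair();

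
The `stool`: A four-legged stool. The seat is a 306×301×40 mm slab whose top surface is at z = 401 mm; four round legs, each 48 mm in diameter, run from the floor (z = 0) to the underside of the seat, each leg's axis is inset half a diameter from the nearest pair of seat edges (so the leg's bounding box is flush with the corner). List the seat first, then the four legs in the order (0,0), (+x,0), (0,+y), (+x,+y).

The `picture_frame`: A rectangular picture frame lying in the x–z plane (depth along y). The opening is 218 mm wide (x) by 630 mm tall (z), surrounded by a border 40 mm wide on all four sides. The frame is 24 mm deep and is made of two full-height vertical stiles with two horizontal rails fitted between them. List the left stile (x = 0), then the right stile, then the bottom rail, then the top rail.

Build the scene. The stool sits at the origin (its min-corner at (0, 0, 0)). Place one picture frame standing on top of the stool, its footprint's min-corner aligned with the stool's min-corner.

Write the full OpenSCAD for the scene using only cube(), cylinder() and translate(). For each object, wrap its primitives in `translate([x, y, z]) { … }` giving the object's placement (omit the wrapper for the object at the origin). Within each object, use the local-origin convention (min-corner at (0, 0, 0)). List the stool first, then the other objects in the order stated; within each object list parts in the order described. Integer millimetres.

translate([0, 0, 361]) cube([306, 301, 40]);
translate([24, 24, 0]) cylinder(h = 361, r = 24);
translate([282, 24, 0]) cylinder(h = 361, r = 24);
translate([24, 277, 0]) cylinder(h = 361, r = 24);
translate([282, 277, 0]) cylinder(h = 361, r = 24);
translate([0, 0, 401]) {
  cube([40, 24, 710]);
  translate([258, 0, 0]) cube([40, 24, 710]);
  translate([40, 0, 0]) cube([218, 24, 40]);
  translate([40, 0, 670]) cube([218, 24, 40]);
}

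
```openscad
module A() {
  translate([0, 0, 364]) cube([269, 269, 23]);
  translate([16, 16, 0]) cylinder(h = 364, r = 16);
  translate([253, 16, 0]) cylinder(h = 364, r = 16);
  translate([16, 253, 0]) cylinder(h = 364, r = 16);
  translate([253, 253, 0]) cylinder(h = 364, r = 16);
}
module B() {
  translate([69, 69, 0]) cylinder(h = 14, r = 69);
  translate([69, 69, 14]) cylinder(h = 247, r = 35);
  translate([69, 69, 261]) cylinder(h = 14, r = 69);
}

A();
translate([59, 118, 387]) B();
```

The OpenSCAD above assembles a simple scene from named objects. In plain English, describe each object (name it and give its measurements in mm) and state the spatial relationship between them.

A is a four-legged stool. The seat is a 269×269×23 mm slab whose top surface is at z = 387 mm; four round legs, each 32 mm in diameter, run from the floor (z = 0) to the underside of the seat, each leg's axis is inset half a diameter from the nearest pair of seat edges (so the leg's bounding box is flush with the corner).

B is a spool: two coaxial disc flanges of radius 69 mm and thickness 14 mm, joined by a core cylinder of radius 35 mm and height 247 mm. The lower flange rests on z = 0 and the three cylinders share a vertical axis.

The spool is on top of the stool.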